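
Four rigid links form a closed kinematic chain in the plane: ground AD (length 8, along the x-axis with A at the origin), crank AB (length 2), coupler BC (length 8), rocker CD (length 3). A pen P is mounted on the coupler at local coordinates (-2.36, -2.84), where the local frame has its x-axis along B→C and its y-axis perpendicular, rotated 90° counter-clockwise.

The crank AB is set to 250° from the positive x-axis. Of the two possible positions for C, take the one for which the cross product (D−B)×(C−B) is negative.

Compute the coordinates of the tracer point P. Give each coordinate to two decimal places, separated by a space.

A=(0,0), D=(8.00,0)
B = A + 2.00·(cos250°, sin250°) = (-0.6840, -1.8794)
|BD| = 8.8851
circle(B,8.00) ∩ circle(D,3.00): a=7.5376, h=2.6804
  candidates: C₊=(6.1161,2.3347) cross=23.815; C₋=(7.2500,-2.9047) cross=-23.815
  mode - wants cross < 0 → take C=(7.2500,-2.9047) (cross=-23.815)
ex = (C−B)/|BC| = (0.9918,-0.1282); ey = (0.1282,0.9918)
P = B + -2.36·ex + -2.84·ey = (-3.3886,-4.3935)

-3.39 -4.39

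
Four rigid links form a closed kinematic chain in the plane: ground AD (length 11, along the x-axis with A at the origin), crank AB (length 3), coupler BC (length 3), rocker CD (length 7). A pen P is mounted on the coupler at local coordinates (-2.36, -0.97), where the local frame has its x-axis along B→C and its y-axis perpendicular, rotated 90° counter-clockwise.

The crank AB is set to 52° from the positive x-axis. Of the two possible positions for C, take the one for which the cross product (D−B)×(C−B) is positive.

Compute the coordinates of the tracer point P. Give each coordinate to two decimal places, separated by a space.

-0.18 0.82

A=(0,0), D=(11.00,0)
B = A + 3.00·(cos52°, sin52°) = (1.8470, 2.3640)
|BD| = 9.4534
circle(B,3.00) ∩ circle(D,7.00): a=2.6110, h=1.4773
  candidates: C₊=(4.7445,3.1415) cross=13.966; C₋=(4.0056,0.2807) cross=-13.966
  mode + wants cross > 0 → take C=(4.7445,3.1415) (cross=13.966)
ex = (C−B)/|BC| = (0.9658,0.2591); ey = (-0.2591,0.9658)
P = B + -2.36·ex + -0.97·ey = (-0.1810,0.8156)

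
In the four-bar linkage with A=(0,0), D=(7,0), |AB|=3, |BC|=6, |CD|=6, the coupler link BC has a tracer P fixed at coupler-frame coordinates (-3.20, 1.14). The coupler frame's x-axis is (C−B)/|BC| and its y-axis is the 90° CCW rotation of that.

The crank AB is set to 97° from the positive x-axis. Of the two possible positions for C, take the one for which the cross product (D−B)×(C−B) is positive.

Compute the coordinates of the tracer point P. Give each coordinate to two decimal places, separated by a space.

A=(0,0), D=(7.00,0)
B = A + 3.00·(cos97°, sin97°) = (-0.3656, 2.9776)
|BD| = 7.9447
circle(B,6.00) ∩ circle(D,6.00): a=3.9724, h=4.4967
  candidates: C₊=(5.0025,5.6578) cross=35.725; C₋=(1.6319,-2.6801) cross=-35.725
  mode + wants cross > 0 → take C=(5.0025,5.6578) (cross=35.725)
ex = (C−B)/|BC| = (0.8947,0.4467); ey = (-0.4467,0.8947)
P = B + -3.20·ex + 1.14·ey = (-3.7378,2.5682)

-3.74 2.57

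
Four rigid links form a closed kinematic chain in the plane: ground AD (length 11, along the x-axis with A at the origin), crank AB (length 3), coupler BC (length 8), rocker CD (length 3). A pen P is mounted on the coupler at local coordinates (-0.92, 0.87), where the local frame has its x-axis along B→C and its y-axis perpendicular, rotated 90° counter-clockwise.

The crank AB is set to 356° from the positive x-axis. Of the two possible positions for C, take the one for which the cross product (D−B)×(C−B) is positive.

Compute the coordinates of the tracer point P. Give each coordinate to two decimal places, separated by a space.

A=(0,0), D=(11.00,0)
B = A + 3.00·(cos356°, sin356°) = (2.9927, -0.2093)
|BD| = 8.0100
circle(B,8.00) ∩ circle(D,3.00): a=7.4382, h=2.9450
  candidates: C₊=(10.3514,2.9291) cross=23.590; C₋=(10.5053,-2.9589) cross=-23.590
  mode + wants cross > 0 → take C=(10.3514,2.9291) (cross=23.590)
ex = (C−B)/|BC| = (0.9198,0.3923); ey = (-0.3923,0.9198)
P = B + -0.92·ex + 0.87·ey = (1.8051,0.2301)

1.81 0.23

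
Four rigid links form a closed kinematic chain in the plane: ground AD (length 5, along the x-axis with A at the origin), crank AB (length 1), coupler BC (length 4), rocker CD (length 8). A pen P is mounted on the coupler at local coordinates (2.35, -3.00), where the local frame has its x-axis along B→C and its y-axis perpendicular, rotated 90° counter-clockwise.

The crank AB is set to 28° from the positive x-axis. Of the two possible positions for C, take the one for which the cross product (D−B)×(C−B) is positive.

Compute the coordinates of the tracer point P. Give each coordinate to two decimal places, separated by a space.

0.22 4.22

A=(0,0), D=(5.00,0)
B = A + 1.00·(cos28°, sin28°) = (0.8829, 0.4695)
|BD| = 4.1437
circle(B,4.00) ∩ circle(D,8.00): a=-3.7200, h=1.4702
  candidates: C₊=(-2.6465,2.3517) cross=6.092; C₋=(-2.9797,-0.5698) cross=-6.092
  mode + wants cross > 0 → take C=(-2.6465,2.3517) (cross=6.092)
ex = (C−B)/|BC| = (-0.8824,0.4706); ey = (-0.4706,-0.8824)
P = B + 2.35·ex + -3.00·ey = (0.2210,4.2224)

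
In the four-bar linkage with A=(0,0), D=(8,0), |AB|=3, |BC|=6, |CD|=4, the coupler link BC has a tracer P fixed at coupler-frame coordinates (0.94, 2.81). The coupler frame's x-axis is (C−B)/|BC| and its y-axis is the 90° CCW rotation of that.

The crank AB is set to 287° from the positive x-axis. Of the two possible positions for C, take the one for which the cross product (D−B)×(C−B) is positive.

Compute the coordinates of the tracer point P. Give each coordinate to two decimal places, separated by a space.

A=(0,0), D=(8.00,0)
B = A + 3.00·(cos287°, sin287°) = (0.8771, -2.8689)
|BD| = 7.6789
circle(B,6.00) ∩ circle(D,4.00): a=5.1417, h=3.0923
  candidates: C₊=(4.4912,1.9205) cross=23.746; C₋=(6.8018,-3.8163) cross=-23.746
  mode + wants cross > 0 → take C=(4.4912,1.9205) (cross=23.746)
ex = (C−B)/|BC| = (0.6023,0.7982); ey = (-0.7982,0.6023)
P = B + 0.94·ex + 2.81·ey = (-0.7997,-0.4260)

-0.80 -0.43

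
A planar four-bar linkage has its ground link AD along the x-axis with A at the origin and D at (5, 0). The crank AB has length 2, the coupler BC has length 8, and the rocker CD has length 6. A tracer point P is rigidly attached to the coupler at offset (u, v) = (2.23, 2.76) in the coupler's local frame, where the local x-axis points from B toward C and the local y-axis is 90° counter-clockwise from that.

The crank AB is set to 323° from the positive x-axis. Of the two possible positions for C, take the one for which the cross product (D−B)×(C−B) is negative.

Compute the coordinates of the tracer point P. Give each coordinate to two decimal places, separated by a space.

4.79 0.34

A=(0,0), D=(5.00,0)
B = A + 2.00·(cos323°, sin323°) = (1.5973, -1.2036)
|BD| = 3.6093
circle(B,8.00) ∩ circle(D,6.00): a=5.6835, h=5.6301
  candidates: C₊=(5.0779,5.9995) cross=20.321; C₋=(8.8329,-4.6161) cross=-20.321
  mode - wants cross < 0 → take C=(8.8329,-4.6161) (cross=-20.321)
ex = (C−B)/|BC| = (0.9045,-0.4266); ey = (0.4266,0.9045)
P = B + 2.23·ex + 2.76·ey = (4.7915,0.3414)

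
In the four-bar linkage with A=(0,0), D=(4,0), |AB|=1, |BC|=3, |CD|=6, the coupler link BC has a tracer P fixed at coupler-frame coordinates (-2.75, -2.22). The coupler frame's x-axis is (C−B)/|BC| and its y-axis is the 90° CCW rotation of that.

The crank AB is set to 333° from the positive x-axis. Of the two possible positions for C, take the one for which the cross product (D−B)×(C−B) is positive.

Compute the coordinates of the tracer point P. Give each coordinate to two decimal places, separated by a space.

4.16 0.90

A=(0,0), D=(4.00,0)
B = A + 1.00·(cos333°, sin333°) = (0.8910, -0.4540)
|BD| = 3.1420
circle(B,3.00) ∩ circle(D,6.00): a=-2.7257, h=1.2532
  candidates: C₊=(-1.9872,0.3923) cross=3.938; C₋=(-1.6250,-2.0879) cross=-3.938
  mode + wants cross > 0 → take C=(-1.9872,0.3923) (cross=3.938)
ex = (C−B)/|BC| = (-0.9594,0.2821); ey = (-0.2821,-0.9594)
P = B + -2.75·ex + -2.22·ey = (4.1556,0.9001)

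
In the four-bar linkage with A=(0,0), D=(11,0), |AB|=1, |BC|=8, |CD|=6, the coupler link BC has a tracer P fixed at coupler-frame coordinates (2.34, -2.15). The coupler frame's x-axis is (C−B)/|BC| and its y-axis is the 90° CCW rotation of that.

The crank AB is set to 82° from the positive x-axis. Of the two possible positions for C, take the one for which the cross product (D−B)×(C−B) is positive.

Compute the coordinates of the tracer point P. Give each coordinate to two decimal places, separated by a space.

A=(0,0), D=(11.00,0)
B = A + 1.00·(cos82°, sin82°) = (0.1392, 0.9903)
|BD| = 10.9059
circle(B,8.00) ∩ circle(D,6.00): a=6.7367, h=4.3148
  candidates: C₊=(7.2398,4.6756) cross=47.057; C₋=(6.4562,-3.9184) cross=-47.057
  mode + wants cross > 0 → take C=(7.2398,4.6756) (cross=47.057)
ex = (C−B)/|BC| = (0.8876,0.4607); ey = (-0.4607,0.8876)
P = B + 2.34·ex + -2.15·ey = (3.2065,0.1599)

3.21 0.16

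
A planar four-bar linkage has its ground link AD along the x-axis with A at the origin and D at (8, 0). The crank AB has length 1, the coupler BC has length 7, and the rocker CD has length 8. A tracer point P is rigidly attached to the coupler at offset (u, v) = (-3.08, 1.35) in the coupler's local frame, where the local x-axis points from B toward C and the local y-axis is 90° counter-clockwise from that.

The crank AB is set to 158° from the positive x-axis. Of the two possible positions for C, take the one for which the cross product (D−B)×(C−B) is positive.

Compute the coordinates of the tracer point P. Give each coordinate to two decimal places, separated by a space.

A=(0,0), D=(8.00,0)
B = A + 1.00·(cos158°, sin158°) = (-0.9272, 0.3746)
|BD| = 8.9350
circle(B,7.00) ∩ circle(D,8.00): a=3.6281, h=5.9864
  candidates: C₊=(2.9487,6.2036) cross=53.489; C₋=(2.4468,-5.7586) cross=-53.489
  mode + wants cross > 0 → take C=(2.9487,6.2036) (cross=53.489)
ex = (C−B)/|BC| = (0.5537,0.8327); ey = (-0.8327,0.5537)
P = B + -3.08·ex + 1.35·ey = (-3.7568,-1.4427)

-3.76 -1.44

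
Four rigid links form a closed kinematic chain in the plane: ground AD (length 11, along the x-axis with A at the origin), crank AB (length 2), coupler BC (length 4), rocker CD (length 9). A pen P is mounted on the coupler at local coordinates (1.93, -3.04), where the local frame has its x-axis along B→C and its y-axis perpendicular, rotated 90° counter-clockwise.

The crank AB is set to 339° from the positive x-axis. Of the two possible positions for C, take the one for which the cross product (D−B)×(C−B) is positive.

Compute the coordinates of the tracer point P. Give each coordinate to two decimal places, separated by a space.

A=(0,0), D=(11.00,0)
B = A + 2.00·(cos339°, sin339°) = (1.8672, -0.7167)
|BD| = 9.1609
circle(B,4.00) ∩ circle(D,9.00): a=1.0328, h=3.8644
  candidates: C₊=(2.5944,3.2166) cross=35.401; C₋=(3.1991,-4.4885) cross=-35.401
  mode + wants cross > 0 → take C=(2.5944,3.2166) (cross=35.401)
ex = (C−B)/|BC| = (0.1818,0.9833); ey = (-0.9833,0.1818)
P = B + 1.93·ex + -3.04·ey = (5.2074,0.6284)

5.21 0.63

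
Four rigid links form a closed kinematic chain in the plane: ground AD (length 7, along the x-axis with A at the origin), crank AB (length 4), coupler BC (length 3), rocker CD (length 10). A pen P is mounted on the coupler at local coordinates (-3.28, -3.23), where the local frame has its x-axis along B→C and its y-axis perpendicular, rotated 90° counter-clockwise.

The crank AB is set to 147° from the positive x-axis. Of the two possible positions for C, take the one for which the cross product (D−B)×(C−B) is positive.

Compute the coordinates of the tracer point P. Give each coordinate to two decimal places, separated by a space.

A=(0,0), D=(7.00,0)
B = A + 4.00·(cos147°, sin147°) = (-3.3547, 2.1786)
|BD| = 10.5814
circle(B,3.00) ∩ circle(D,10.00): a=0.9907, h=2.8317
  candidates: C₊=(-1.8022,4.7456) cross=29.963; C₋=(-2.9682,-0.7964) cross=-29.963
  mode + wants cross > 0 → take C=(-1.8022,4.7456) (cross=29.963)
ex = (C−B)/|BC| = (0.5175,0.8557); ey = (-0.8557,0.5175)
P = B + -3.28·ex + -3.23·ey = (-2.2882,-2.2996)

-2.29 -2.30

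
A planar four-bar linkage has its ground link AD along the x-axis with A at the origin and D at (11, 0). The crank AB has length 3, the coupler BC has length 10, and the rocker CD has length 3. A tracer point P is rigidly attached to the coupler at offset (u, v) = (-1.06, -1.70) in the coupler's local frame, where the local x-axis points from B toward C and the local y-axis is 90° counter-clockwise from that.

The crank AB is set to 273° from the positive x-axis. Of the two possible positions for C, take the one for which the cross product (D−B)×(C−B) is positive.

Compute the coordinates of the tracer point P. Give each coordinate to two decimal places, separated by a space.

A=(0,0), D=(11.00,0)
B = A + 3.00·(cos273°, sin273°) = (0.1570, -2.9959)
|BD| = 11.2493
circle(B,10.00) ∩ circle(D,3.00): a=9.6693, h=2.5503
  candidates: C₊=(8.7980,2.0374) cross=28.689; C₋=(10.1563,-2.8789) cross=-28.689
  mode + wants cross > 0 → take C=(8.7980,2.0374) (cross=28.689)
ex = (C−B)/|BC| = (0.8641,0.5033); ey = (-0.5033,0.8641)
P = B + -1.06·ex + -1.70·ey = (0.0967,-4.9984)

0.10 -5.00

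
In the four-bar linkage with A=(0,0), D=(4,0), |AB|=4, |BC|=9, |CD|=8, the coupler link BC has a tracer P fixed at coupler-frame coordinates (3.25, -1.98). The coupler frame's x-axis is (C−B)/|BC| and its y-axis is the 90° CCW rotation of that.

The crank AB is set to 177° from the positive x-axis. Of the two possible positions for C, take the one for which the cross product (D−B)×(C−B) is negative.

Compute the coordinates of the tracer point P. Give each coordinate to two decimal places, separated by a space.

-3.90 -3.60

A=(0,0), D=(4.00,0)
B = A + 4.00·(cos177°, sin177°) = (-3.9945, 0.2093)
|BD| = 7.9973
circle(B,9.00) ∩ circle(D,8.00): a=5.0615, h=7.4419
  candidates: C₊=(1.2600,7.5162) cross=59.514; C₋=(0.8704,-7.3625) cross=-59.514
  mode - wants cross < 0 → take C=(0.8704,-7.3625) (cross=-59.514)
ex = (C−B)/|BC| = (0.5406,-0.8413); ey = (0.8413,0.5406)
P = B + 3.25·ex + -1.98·ey = (-3.9035,-3.5952)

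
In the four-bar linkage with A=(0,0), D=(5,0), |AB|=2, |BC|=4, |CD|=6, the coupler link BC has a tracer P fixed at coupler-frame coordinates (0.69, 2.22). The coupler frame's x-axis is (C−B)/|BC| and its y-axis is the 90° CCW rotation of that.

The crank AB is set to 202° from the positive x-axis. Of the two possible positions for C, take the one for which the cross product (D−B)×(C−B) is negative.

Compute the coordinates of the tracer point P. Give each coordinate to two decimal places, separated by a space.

A=(0,0), D=(5.00,0)
B = A + 2.00·(cos202°, sin202°) = (-1.8544, -0.7492)
|BD| = 6.8952
circle(B,4.00) ∩ circle(D,6.00): a=1.9973, h=3.4657
  candidates: C₊=(-0.2455,2.9129) cross=23.896; C₋=(0.5077,-3.9773) cross=-23.896
  mode - wants cross < 0 → take C=(0.5077,-3.9773) (cross=-23.896)
ex = (C−B)/|BC| = (0.5905,-0.8070); ey = (0.8070,0.5905)
P = B + 0.69·ex + 2.22·ey = (0.3447,0.0049)

0.34 0.00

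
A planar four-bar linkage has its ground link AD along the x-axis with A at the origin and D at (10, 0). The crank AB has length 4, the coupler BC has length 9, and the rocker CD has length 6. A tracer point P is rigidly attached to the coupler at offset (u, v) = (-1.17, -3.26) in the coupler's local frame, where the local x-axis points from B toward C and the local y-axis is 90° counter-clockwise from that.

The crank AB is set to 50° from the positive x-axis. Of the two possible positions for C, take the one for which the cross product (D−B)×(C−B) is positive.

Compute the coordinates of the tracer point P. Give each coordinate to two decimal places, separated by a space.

A=(0,0), D=(10.00,0)
B = A + 4.00·(cos50°, sin50°) = (2.5712, 3.0642)
|BD| = 8.0360
circle(B,9.00) ∩ circle(D,6.00): a=6.8179, h=5.8751
  candidates: C₊=(11.1141,5.8956) cross=47.212; C₋=(6.6337,-4.9667) cross=-47.212
  mode + wants cross > 0 → take C=(11.1141,5.8956) (cross=47.212)
ex = (C−B)/|BC| = (0.9492,0.3146); ey = (-0.3146,0.9492)
P = B + -1.17·ex + -3.26·ey = (2.4862,-0.3984)

2.49 -0.40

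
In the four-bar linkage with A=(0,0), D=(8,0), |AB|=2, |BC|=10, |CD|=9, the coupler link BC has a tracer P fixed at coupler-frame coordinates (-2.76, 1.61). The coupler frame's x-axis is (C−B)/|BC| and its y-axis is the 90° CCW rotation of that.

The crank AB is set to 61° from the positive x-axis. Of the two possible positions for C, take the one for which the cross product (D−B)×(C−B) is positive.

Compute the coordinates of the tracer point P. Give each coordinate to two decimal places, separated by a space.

A=(0,0), D=(8.00,0)
B = A + 2.00·(cos61°, sin61°) = (0.9696, 1.7492)
|BD| = 7.2447
circle(B,10.00) ∩ circle(D,9.00): a=4.9337, h=8.6982
  candidates: C₊=(7.8575,8.9989) cross=63.016; C₋=(3.6571,-7.8829) cross=-63.016
  mode + wants cross > 0 → take C=(7.8575,8.9989) (cross=63.016)
ex = (C−B)/|BC| = (0.6888,0.7250); ey = (-0.7250,0.6888)
P = B + -2.76·ex + 1.61·ey = (-2.0986,0.8573)

-2.10 0.86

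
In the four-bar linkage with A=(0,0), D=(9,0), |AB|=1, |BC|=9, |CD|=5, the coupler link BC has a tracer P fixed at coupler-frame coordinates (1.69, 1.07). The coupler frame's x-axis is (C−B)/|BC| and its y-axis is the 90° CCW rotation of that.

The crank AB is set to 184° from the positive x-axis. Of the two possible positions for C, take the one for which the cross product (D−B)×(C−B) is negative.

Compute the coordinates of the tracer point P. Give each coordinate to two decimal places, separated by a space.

1.00 0.03

A=(0,0), D=(9.00,0)
B = A + 1.00·(cos184°, sin184°) = (-0.9976, -0.0698)
|BD| = 9.9978
circle(B,9.00) ∩ circle(D,5.00): a=7.7995, h=4.4908
  candidates: C₊=(6.7704,4.4754) cross=44.898; C₋=(6.8331,-4.5061) cross=-44.898
  mode - wants cross < 0 → take C=(6.8331,-4.5061) (cross=-44.898)
ex = (C−B)/|BC| = (0.8701,-0.4929); ey = (0.4929,0.8701)
P = B + 1.69·ex + 1.07·ey = (1.0003,0.0282)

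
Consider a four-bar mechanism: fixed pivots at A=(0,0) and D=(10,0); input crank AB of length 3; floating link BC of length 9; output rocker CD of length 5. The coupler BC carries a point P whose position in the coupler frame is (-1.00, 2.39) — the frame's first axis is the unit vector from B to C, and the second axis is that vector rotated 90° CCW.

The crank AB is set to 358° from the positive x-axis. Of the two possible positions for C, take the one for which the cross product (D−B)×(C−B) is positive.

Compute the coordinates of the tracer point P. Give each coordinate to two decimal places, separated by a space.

0.82 1.30

A=(0,0), D=(10.00,0)
B = A + 3.00·(cos358°, sin358°) = (2.9982, -0.1047)
|BD| = 7.0026
circle(B,9.00) ∩ circle(D,5.00): a=7.4998, h=4.9752
  candidates: C₊=(10.4228,4.9821) cross=34.840; C₋=(10.5715,-4.9672) cross=-34.840
  mode + wants cross > 0 → take C=(10.4228,4.9821) (cross=34.840)
ex = (C−B)/|BC| = (0.8250,0.5652); ey = (-0.5652,0.8250)
P = B + -1.00·ex + 2.39·ey = (0.8224,1.3017)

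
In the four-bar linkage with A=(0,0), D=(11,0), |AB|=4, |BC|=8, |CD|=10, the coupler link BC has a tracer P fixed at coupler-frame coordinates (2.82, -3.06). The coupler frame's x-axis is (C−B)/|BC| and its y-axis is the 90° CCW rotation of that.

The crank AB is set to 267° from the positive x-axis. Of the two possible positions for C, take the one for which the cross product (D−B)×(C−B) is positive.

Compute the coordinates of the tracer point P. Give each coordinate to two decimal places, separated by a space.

3.44 -2.00

A=(0,0), D=(11.00,0)
B = A + 4.00·(cos267°, sin267°) = (-0.2093, -3.9945)
|BD| = 11.8998
circle(B,8.00) ∩ circle(D,10.00): a=4.4373, h=6.6566
  candidates: C₊=(1.7360,3.7654) cross=79.213; C₋=(6.2050,-8.7754) cross=-79.213
  mode + wants cross > 0 → take C=(1.7360,3.7654) (cross=79.213)
ex = (C−B)/|BC| = (0.2432,0.9700); ey = (-0.9700,0.2432)
P = B + 2.82·ex + -3.06·ey = (3.4445,-2.0032)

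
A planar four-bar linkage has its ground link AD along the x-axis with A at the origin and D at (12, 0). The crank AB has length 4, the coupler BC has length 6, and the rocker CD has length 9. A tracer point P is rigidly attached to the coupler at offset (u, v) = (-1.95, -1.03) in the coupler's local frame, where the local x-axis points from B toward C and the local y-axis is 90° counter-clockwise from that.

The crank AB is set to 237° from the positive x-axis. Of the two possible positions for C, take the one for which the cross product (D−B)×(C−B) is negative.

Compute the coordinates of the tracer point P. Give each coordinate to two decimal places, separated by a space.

A=(0,0), D=(12.00,0)
B = A + 4.00·(cos237°, sin237°) = (-2.1786, -3.3547)
|BD| = 14.5700
circle(B,6.00) ∩ circle(D,9.00): a=5.7407, h=1.7447
  candidates: C₊=(3.0062,-0.3351) cross=25.420; C₋=(3.8096,-3.7307) cross=-25.420
  mode - wants cross < 0 → take C=(3.8096,-3.7307) (cross=-25.420)
ex = (C−B)/|BC| = (0.9980,-0.0627); ey = (0.0627,0.9980)
P = B + -1.95·ex + -1.03·ey = (-4.1893,-4.2605)

-4.19 -4.26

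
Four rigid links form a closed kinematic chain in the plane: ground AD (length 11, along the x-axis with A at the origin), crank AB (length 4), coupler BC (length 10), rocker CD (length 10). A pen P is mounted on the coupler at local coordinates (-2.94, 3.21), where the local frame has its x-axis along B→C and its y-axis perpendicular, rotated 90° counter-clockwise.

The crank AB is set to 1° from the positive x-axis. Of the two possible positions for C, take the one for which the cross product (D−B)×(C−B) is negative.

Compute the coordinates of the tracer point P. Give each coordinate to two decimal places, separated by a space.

A=(0,0), D=(11.00,0)
B = A + 4.00·(cos1°, sin1°) = (3.9994, 0.0698)
|BD| = 7.0010
circle(B,10.00) ∩ circle(D,10.00): a=3.5005, h=9.3673
  candidates: C₊=(7.5931,9.4018) cross=65.580; C₋=(7.4063,-9.3319) cross=-65.580
  mode - wants cross < 0 → take C=(7.4063,-9.3319) (cross=-65.580)
ex = (C−B)/|BC| = (0.3407,-0.9402); ey = (0.9402,0.3407)
P = B + -2.94·ex + 3.21·ey = (6.0157,3.9275)

6.02 3.93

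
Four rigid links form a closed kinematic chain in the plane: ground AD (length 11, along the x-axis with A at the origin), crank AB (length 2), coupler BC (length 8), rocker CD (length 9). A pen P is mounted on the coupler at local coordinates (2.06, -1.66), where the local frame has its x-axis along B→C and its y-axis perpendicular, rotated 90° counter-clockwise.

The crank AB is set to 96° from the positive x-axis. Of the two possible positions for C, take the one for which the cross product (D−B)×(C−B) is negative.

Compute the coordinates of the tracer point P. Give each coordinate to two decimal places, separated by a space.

-0.70 -0.61

A=(0,0), D=(11.00,0)
B = A + 2.00·(cos96°, sin96°) = (-0.2091, 1.9890)
|BD| = 11.3842
circle(B,8.00) ∩ circle(D,9.00): a=4.9454, h=6.2883
  candidates: C₊=(5.7590,7.3165) cross=71.587; C₋=(3.5616,-5.0666) cross=-71.587
  mode - wants cross < 0 → take C=(3.5616,-5.0666) (cross=-71.587)
ex = (C−B)/|BC| = (0.4713,-0.8820); ey = (0.8820,0.4713)
P = B + 2.06·ex + -1.66·ey = (-0.7022,-0.6102)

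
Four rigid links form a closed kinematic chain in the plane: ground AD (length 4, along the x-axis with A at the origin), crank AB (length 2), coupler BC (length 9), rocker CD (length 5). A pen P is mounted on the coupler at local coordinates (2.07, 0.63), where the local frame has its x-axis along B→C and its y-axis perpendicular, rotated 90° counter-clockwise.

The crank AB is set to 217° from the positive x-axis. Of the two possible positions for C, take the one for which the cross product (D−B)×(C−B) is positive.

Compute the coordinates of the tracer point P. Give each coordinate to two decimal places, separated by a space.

-0.50 0.66

A=(0,0), D=(4.00,0)
B = A + 2.00·(cos217°, sin217°) = (-1.5973, -1.2036)
|BD| = 5.7252
circle(B,9.00) ∩ circle(D,5.00): a=7.7533, h=4.5702
  candidates: C₊=(5.0219,4.8945) cross=26.166; C₋=(6.9435,-4.0417) cross=-26.166
  mode + wants cross > 0 → take C=(5.0219,4.8945) (cross=26.166)
ex = (C−B)/|BC| = (0.7355,0.6776); ey = (-0.6776,0.7355)
P = B + 2.07·ex + 0.63·ey = (-0.5017,0.6623)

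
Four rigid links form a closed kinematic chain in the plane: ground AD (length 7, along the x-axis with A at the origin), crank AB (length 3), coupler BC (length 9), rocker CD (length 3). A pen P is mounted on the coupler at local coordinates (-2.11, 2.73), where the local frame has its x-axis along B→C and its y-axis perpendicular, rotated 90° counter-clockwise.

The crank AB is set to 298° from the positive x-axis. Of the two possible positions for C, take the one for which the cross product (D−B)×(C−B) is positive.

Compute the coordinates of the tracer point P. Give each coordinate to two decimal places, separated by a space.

A=(0,0), D=(7.00,0)
B = A + 3.00·(cos298°, sin298°) = (1.4084, -2.6488)
|BD| = 6.1873
circle(B,9.00) ∩ circle(D,3.00): a=8.9120, h=1.2552
  candidates: C₊=(8.9251,2.3009) cross=7.766; C₋=(9.9998,0.0321) cross=-7.766
  mode + wants cross > 0 → take C=(8.9251,2.3009) (cross=7.766)
ex = (C−B)/|BC| = (0.8352,0.5500); ey = (-0.5500,0.8352)
P = B + -2.11·ex + 2.73·ey = (-1.8552,-1.5292)

-1.86 -1.53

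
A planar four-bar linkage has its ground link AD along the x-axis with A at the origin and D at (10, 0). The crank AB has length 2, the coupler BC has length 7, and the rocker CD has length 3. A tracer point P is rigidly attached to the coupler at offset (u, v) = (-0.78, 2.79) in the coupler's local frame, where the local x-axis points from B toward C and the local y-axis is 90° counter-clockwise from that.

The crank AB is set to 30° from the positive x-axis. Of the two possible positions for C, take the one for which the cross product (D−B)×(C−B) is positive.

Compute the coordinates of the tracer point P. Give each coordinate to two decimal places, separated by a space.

A=(0,0), D=(10.00,0)
B = A + 2.00·(cos30°, sin30°) = (1.7321, 1.0000)
|BD| = 8.3282
circle(B,7.00) ∩ circle(D,3.00): a=6.5656, h=2.4276
  candidates: C₊=(8.5416,2.6217) cross=20.217; C₋=(7.9586,-2.1984) cross=-20.217
  mode + wants cross > 0 → take C=(8.5416,2.6217) (cross=20.217)
ex = (C−B)/|BC| = (0.9728,0.2317); ey = (-0.2317,0.9728)
P = B + -0.78·ex + 2.79·ey = (0.3269,3.5334)

0.33 3.53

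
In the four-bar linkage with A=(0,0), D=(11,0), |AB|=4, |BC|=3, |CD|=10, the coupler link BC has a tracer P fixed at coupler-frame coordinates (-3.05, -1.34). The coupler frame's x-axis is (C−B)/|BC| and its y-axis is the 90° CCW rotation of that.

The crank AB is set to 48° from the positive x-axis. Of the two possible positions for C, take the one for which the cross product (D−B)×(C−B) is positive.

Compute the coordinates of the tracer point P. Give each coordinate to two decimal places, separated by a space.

3.71 -0.19

A=(0,0), D=(11.00,0)
B = A + 4.00·(cos48°, sin48°) = (2.6765, 2.9726)
|BD| = 8.8384
circle(B,3.00) ∩ circle(D,10.00): a=-0.7288, h=2.9101
  candidates: C₊=(2.9689,5.9583) cross=25.721; C₋=(1.0114,0.4771) cross=-25.721
  mode + wants cross > 0 → take C=(2.9689,5.9583) (cross=25.721)
ex = (C−B)/|BC| = (0.0975,0.9952); ey = (-0.9952,0.0975)
P = B + -3.05·ex + -1.34·ey = (3.7129,-0.1935)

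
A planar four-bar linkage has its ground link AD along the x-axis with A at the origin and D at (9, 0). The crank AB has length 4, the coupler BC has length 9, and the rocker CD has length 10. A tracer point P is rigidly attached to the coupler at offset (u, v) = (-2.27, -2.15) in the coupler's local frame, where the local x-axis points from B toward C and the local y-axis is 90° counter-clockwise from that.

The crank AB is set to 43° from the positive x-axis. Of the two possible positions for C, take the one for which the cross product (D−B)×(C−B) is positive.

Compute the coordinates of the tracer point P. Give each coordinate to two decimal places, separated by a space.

A=(0,0), D=(9.00,0)
B = A + 4.00·(cos43°, sin43°) = (2.9254, 2.7280)
|BD| = 6.6590
circle(B,9.00) ∩ circle(D,10.00): a=1.9029, h=8.7965
  candidates: C₊=(8.2649,9.9729) cross=58.576; C₋=(1.0576,-6.0761) cross=-58.576
  mode + wants cross > 0 → take C=(8.2649,9.9729) (cross=58.576)
ex = (C−B)/|BC| = (0.5933,0.8050); ey = (-0.8050,0.5933)
P = B + -2.27·ex + -2.15·ey = (3.3094,-0.3749)

3.31 -0.37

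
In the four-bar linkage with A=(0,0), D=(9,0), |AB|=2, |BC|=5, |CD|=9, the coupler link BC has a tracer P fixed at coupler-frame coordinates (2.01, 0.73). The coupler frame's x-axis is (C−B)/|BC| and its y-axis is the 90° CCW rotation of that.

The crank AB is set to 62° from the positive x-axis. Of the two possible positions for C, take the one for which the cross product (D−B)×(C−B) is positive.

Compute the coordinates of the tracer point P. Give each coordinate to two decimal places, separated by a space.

A=(0,0), D=(9.00,0)
B = A + 2.00·(cos62°, sin62°) = (0.9389, 1.7659)
|BD| = 8.2522
circle(B,5.00) ∩ circle(D,9.00): a=0.7331, h=4.9460
  candidates: C₊=(2.7134,6.4404) cross=40.815; C₋=(0.5966,-3.2224) cross=-40.815
  mode + wants cross > 0 → take C=(2.7134,6.4404) (cross=40.815)
ex = (C−B)/|BC| = (0.3549,0.9349); ey = (-0.9349,0.3549)
P = B + 2.01·ex + 0.73·ey = (0.9698,3.9041)

0.97 3.90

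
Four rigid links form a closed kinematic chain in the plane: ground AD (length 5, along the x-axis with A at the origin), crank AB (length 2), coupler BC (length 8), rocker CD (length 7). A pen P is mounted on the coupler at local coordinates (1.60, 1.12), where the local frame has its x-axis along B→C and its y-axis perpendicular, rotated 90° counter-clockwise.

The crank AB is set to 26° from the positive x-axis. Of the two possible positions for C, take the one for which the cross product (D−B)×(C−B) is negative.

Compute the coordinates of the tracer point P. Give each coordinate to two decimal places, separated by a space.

A=(0,0), D=(5.00,0)
B = A + 2.00·(cos26°, sin26°) = (1.7976, 0.8767)
|BD| = 3.3203
circle(B,8.00) ∩ circle(D,7.00): a=3.9190, h=6.9743
  candidates: C₊=(7.4191,6.5687) cross=23.157; C₋=(3.7358,-6.8849) cross=-23.157
  mode - wants cross < 0 → take C=(3.7358,-6.8849) (cross=-23.157)
ex = (C−B)/|BC| = (0.2423,-0.9702); ey = (0.9702,0.2423)
P = B + 1.60·ex + 1.12·ey = (3.2719,-0.4042)

3.27 -0.40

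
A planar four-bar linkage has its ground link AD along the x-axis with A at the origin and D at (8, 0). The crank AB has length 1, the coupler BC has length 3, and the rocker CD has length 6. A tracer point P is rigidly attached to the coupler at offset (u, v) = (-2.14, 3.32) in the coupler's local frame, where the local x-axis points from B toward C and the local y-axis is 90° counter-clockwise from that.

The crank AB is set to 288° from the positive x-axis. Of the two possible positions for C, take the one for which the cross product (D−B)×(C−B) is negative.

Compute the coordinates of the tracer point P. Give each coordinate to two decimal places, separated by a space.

0.64 2.98

A=(0,0), D=(8.00,0)
B = A + 1.00·(cos288°, sin288°) = (0.3090, -0.9511)
|BD| = 7.7496
circle(B,3.00) ∩ circle(D,6.00): a=2.1327, h=2.1098
  candidates: C₊=(2.1667,1.4046) cross=16.350; C₋=(2.6846,-2.7832) cross=-16.350
  mode - wants cross < 0 → take C=(2.6846,-2.7832) (cross=-16.350)
ex = (C−B)/|BC| = (0.7919,-0.6107); ey = (0.6107,0.7919)
P = B + -2.14·ex + 3.32·ey = (0.6420,2.9848)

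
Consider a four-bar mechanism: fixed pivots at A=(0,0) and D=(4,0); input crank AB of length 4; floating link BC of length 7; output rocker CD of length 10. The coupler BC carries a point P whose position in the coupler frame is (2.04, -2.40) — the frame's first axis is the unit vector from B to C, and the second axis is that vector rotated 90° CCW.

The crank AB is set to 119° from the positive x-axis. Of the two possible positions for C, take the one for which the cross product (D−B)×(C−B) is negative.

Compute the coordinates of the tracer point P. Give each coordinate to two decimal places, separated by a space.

A=(0,0), D=(4.00,0)
B = A + 4.00·(cos119°, sin119°) = (-1.9392, 3.4985)
|BD| = 6.8930
circle(B,7.00) ∩ circle(D,10.00): a=-0.2529, h=6.9954
  candidates: C₊=(1.3933,9.6543) cross=48.220; C₋=(-5.7076,-2.4006) cross=-48.220
  mode - wants cross < 0 → take C=(-5.7076,-2.4006) (cross=-48.220)
ex = (C−B)/|BC| = (-0.5383,-0.8427); ey = (0.8427,-0.5383)
P = B + 2.04·ex + -2.40·ey = (-5.0600,3.0713)

-5.06 3.07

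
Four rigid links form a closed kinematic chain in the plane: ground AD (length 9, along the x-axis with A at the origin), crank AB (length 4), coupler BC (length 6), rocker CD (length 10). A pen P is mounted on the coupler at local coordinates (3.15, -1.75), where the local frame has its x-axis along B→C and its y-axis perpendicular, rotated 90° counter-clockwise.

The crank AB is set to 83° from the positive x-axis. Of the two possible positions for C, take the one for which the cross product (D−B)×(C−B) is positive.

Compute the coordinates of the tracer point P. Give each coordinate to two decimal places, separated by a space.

A=(0,0), D=(9.00,0)
B = A + 4.00·(cos83°, sin83°) = (0.4875, 3.9702)
|BD| = 9.3928
circle(B,6.00) ∩ circle(D,10.00): a=1.2896, h=5.8598
  candidates: C₊=(4.1330,8.7357) cross=55.040; C₋=(-0.8206,-1.8855) cross=-55.040
  mode + wants cross > 0 → take C=(4.1330,8.7357) (cross=55.040)
ex = (C−B)/|BC| = (0.6076,0.7943); ey = (-0.7943,0.6076)
P = B + 3.15·ex + -1.75·ey = (3.7913,5.4088)

3.79 5.41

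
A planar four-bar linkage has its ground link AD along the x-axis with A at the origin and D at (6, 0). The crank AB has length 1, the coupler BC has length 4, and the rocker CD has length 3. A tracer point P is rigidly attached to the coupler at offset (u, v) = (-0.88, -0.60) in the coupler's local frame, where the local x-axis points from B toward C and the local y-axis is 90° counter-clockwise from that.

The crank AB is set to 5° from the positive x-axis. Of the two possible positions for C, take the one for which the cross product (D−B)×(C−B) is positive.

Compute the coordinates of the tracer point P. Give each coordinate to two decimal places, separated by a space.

A=(0,0), D=(6.00,0)
B = A + 1.00·(cos5°, sin5°) = (0.9962, 0.0872)
|BD| = 5.0046
circle(B,4.00) ∩ circle(D,3.00): a=3.2016, h=2.3978
  candidates: C₊=(4.2391,2.4288) cross=12.000; C₋=(4.1556,-2.3660) cross=-12.000
  mode + wants cross > 0 → take C=(4.2391,2.4288) (cross=12.000)
ex = (C−B)/|BC| = (0.8107,0.5854); ey = (-0.5854,0.8107)
P = B + -0.88·ex + -0.60·ey = (0.6340,-0.9145)

0.63 -0.91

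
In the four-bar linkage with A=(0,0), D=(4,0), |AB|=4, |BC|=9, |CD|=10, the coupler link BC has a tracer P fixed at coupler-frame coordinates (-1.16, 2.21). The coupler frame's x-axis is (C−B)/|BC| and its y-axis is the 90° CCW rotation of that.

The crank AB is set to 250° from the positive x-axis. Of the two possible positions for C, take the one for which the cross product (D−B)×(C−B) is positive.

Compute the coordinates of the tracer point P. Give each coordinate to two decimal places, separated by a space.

A=(0,0), D=(4.00,0)
B = A + 4.00·(cos250°, sin250°) = (-1.3681, -3.7588)
|BD| = 6.5532
circle(B,9.00) ∩ circle(D,10.00): a=1.8269, h=8.8126
  candidates: C₊=(-4.9263,4.5080) cross=57.751; C₋=(5.1832,-9.9298) cross=-57.751
  mode + wants cross > 0 → take C=(-4.9263,4.5080) (cross=57.751)
ex = (C−B)/|BC| = (-0.3954,0.9185); ey = (-0.9185,-0.3954)
P = B + -1.16·ex + 2.21·ey = (-2.9394,-5.6980)

-2.94 -5.70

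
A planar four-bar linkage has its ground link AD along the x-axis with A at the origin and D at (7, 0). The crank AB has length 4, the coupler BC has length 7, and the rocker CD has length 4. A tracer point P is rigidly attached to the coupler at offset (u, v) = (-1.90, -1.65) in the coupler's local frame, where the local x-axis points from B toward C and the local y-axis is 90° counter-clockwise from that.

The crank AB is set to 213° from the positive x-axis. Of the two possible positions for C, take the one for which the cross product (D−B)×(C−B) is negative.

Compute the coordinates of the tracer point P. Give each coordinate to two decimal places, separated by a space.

-5.25 -3.83

A=(0,0), D=(7.00,0)
B = A + 4.00·(cos213°, sin213°) = (-3.3547, -2.1786)
|BD| = 10.5814
circle(B,7.00) ∩ circle(D,4.00): a=6.8500, h=1.4412
  candidates: C₊=(3.0519,0.6421) cross=15.250; C₋=(3.6453,-2.1786) cross=-15.250
  mode - wants cross < 0 → take C=(3.6453,-2.1786) (cross=-15.250)
ex = (C−B)/|BC| = (1.0000,-0.0000); ey = (0.0000,1.0000)
P = B + -1.90·ex + -1.65·ey = (-5.2547,-3.8286)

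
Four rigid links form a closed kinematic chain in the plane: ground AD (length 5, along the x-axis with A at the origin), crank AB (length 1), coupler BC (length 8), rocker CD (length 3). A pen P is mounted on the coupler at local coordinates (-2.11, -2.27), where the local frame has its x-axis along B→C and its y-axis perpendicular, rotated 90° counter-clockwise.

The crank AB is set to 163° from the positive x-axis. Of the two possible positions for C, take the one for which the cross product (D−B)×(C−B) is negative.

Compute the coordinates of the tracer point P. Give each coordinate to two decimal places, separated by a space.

-3.74 -1.06

A=(0,0), D=(5.00,0)
B = A + 1.00·(cos163°, sin163°) = (-0.9563, 0.2924)
|BD| = 5.9635
circle(B,8.00) ∩ circle(D,3.00): a=7.5931, h=2.5188
  candidates: C₊=(6.7512,2.4358) cross=15.021; C₋=(6.5042,-2.5956) cross=-15.021
  mode - wants cross < 0 → take C=(6.5042,-2.5956) (cross=-15.021)
ex = (C−B)/|BC| = (0.9326,-0.3610); ey = (0.3610,0.9326)
P = B + -2.11·ex + -2.27·ey = (-3.7435,-1.0628)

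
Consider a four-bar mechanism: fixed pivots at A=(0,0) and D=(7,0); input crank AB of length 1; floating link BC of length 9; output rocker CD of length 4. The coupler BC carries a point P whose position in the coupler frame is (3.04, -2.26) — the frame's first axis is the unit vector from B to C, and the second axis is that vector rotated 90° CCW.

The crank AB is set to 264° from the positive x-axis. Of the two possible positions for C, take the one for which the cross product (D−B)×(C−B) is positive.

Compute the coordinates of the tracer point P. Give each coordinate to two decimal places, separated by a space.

3.68 -1.20

A=(0,0), D=(7.00,0)
B = A + 1.00·(cos264°, sin264°) = (-0.1045, -0.9945)
|BD| = 7.1738
circle(B,9.00) ∩ circle(D,4.00): a=8.1173, h=3.8871
  candidates: C₊=(7.3955,3.9804) cross=27.886; C₋=(8.4732,-3.7188) cross=-27.886
  mode + wants cross > 0 → take C=(7.3955,3.9804) (cross=27.886)
ex = (C−B)/|BC| = (0.8333,0.5528); ey = (-0.5528,0.8333)
P = B + 3.04·ex + -2.26·ey = (3.6781,-1.1974)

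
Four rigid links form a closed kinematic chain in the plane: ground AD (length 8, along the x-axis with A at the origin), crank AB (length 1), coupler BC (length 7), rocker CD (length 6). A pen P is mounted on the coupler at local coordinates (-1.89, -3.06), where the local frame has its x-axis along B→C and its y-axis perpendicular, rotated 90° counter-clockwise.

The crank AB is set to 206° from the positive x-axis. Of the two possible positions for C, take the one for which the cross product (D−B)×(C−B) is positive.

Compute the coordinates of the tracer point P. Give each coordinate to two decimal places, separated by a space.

A=(0,0), D=(8.00,0)
B = A + 1.00·(cos206°, sin206°) = (-0.8988, -0.4384)
|BD| = 8.9096
circle(B,7.00) ∩ circle(D,6.00): a=5.1843, h=4.7035
  candidates: C₊=(4.0478,4.5145) cross=41.906; C₋=(4.5107,-4.8811) cross=-41.906
  mode + wants cross > 0 → take C=(4.0478,4.5145) (cross=41.906)
ex = (C−B)/|BC| = (0.7067,0.7075); ey = (-0.7075,0.7067)
P = B + -1.89·ex + -3.06·ey = (-0.0693,-3.9380)

-0.07 -3.94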